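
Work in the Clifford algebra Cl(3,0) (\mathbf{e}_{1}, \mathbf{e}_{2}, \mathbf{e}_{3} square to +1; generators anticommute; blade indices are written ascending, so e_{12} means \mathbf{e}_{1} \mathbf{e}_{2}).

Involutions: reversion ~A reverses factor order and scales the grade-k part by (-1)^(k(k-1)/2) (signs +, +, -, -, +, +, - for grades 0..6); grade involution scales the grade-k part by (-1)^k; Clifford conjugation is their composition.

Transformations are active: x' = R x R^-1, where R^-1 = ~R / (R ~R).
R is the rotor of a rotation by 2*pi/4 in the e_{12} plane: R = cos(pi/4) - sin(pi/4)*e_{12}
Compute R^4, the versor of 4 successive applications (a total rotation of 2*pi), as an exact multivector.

The rotor phase is half the rotation angle and phases add under composition, so 4 steps in the e_{12} plane accumulate phase 4*(pi/4) = \pi: R^4 = cos(\pi) - sin(\pi)*e_{12}.
cos(\pi) = -1 and sin(\pi) = 0, so R^4 = -1. The total rotation 2*pi is 1 full turn, so every vector returns to itself, yet the rotor is -1, on the OTHER sheet of the double cover (an odd number of 2*pi turns).
Answer: -1


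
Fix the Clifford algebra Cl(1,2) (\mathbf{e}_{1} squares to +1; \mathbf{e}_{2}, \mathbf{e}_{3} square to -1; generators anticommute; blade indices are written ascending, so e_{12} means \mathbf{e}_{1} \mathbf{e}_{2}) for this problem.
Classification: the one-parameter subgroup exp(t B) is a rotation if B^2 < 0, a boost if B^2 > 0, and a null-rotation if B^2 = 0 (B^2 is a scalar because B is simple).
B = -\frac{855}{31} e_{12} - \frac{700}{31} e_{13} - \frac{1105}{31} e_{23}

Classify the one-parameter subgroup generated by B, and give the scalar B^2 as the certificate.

B^2 term by term: the squares give (-\frac{855}{31})^2*(e_{12})^2 + (-\frac{700}{31})^2*(e_{13})^2 + (-\frac{1105}{31})^2*(e_{23})^2 = \frac{731025}{961}*(+1) + \frac{490000}{961}*(+1) + \frac{1221025}{961}*(-1) = 0 (each basis 2-blade squares to minus the product of its generators' squares); cross terms between blades sharing an index anticommute and cancel. So B^2 = 0.
Answer: null-rotation, certificate B^2 = 0. B^2 = 0 is basis-independent, so its sign is the whole story.


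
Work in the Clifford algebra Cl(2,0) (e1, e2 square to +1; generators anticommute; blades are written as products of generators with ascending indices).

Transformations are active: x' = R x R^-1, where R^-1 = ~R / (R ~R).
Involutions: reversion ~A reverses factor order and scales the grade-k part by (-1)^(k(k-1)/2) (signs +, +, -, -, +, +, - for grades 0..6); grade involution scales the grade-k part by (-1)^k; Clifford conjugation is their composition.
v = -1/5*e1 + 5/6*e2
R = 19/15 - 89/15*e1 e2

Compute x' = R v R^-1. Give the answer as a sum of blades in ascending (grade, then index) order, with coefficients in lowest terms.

~R = 19/15 + 89/15*e1 e2, and R ~R = 8282/225, so R^-1 = ~R / (8282/225).
R v = -2339/450*e1 - 59/450*e2
Answer: -3919/24846*e1 - 17441/20705*e2


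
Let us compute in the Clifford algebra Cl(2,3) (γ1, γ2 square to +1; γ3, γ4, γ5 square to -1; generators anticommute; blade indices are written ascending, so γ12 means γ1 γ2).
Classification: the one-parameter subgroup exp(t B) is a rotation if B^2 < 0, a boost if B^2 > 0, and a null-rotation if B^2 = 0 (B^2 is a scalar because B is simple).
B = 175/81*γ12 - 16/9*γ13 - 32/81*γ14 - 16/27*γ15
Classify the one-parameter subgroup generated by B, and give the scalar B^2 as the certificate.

B^2 term by term: the squares give (175/81)^2*(γ12)^2 + (-16/9)^2*(γ13)^2 + (-32/81)^2*(γ14)^2 + (-16/27)^2*(γ15)^2 = 30625/6561*(-1) + 256/81*(+1) + 1024/6561*(+1) + 256/729*(+1) = -1 (each basis 2-blade squares to minus the product of its generators' squares); cross terms between blades sharing an index anticommute and cancel. So B^2 = -1.
Answer: rotation, certificate B^2 = -1. Because -1 is invariant under every versor sandwich, the classification follows from its sign alone.


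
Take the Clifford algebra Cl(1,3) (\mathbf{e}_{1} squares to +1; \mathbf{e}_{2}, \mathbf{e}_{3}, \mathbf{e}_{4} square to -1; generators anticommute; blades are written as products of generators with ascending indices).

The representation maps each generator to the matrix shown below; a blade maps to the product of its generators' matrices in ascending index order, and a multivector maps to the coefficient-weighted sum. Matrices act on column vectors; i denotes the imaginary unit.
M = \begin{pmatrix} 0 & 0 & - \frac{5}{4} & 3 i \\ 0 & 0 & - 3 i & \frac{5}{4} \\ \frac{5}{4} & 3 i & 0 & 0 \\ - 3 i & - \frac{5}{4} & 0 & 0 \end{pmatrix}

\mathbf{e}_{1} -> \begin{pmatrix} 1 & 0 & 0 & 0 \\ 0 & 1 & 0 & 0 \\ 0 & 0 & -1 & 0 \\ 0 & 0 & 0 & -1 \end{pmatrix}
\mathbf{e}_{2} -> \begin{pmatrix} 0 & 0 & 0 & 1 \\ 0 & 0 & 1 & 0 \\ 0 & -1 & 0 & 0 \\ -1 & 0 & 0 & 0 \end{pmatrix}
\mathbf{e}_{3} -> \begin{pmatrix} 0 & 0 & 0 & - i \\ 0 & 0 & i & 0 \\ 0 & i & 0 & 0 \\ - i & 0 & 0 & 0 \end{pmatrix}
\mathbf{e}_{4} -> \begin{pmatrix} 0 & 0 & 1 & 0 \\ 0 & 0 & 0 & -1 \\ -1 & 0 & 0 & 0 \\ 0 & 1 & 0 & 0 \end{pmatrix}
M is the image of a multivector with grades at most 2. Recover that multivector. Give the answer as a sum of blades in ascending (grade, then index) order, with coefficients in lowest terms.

Method: the blade images are trace-orthogonal — tr(rho(e_A) rho(e_B)^-1) = 4 if A = B and 0 otherwise — and rho(e_A)^-1 = (e_A)^2 * rho(e_A) with (e_A)^2 = +1 or -1, so the coefficient of e_A in the preimage is (e_A)^2 * tr(M rho(e_A))/4.
Nonzero projections over blades of grade <= 2: e_{4}: (e_{4})^2 = -1, tr(M rho(e_{4})) = 5, coefficient -\frac{5}{4}; e_{1} e_{3}: (e_{1} e_{3})^2 = +1, tr(M rho(e_{1} e_{3})) = -12, coefficient -3. Every other blade of grade <= 2 projects to 0.
Answer: -\frac{5}{4} e_{4} - 3 e_{1} e_{3}


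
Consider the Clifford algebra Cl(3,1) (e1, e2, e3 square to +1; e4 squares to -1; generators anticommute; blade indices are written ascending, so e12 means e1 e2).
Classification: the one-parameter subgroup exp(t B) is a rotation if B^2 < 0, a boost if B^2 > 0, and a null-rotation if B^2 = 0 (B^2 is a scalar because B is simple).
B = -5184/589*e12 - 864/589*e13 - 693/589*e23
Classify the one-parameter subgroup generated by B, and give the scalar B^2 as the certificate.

B^2 term by term: the squares give (-5184/589)^2*(e12)^2 + (-864/589)^2*(e13)^2 + (-693/589)^2*(e23)^2 = 26873856/346921*(-1) + 746496/346921*(-1) + 480249/346921*(-1) = -81 (each basis 2-blade squares to minus the product of its generators' squares); cross terms between blades sharing an index anticommute and cancel. So B^2 = -81.
Answer: rotation, certificate B^2 = -81. Key observation: B^2 = -81 is a conjugation invariant, so its sign decides the class regardless of the surface form of B.


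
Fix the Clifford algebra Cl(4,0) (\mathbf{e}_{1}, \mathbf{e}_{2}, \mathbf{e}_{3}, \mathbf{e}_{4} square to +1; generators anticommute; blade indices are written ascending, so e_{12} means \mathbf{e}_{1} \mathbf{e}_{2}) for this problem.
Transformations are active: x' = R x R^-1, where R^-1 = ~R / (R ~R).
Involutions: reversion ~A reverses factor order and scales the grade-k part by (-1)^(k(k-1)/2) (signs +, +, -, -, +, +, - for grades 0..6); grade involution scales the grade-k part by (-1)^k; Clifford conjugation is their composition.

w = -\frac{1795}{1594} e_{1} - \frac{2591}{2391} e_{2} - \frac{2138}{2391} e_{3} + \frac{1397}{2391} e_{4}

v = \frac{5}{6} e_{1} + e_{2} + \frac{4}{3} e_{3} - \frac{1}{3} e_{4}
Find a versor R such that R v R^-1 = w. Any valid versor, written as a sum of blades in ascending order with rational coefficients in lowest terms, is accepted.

Construction: equal norms (both \frac{43}{12}) license R = v + w = -\frac{700}{2391} e_{1} - \frac{200}{2391} e_{2} + \frac{350}{797} e_{3} + \frac{200}{797} e_{4} — nothing changes along that direction, while (v - w)/2 changes sign, so v maps onto w.
Answer: -\frac{700}{2391} e_{1} - \frac{200}{2391} e_{2} + \frac{350}{797} e_{3} + \frac{200}{797} e_{4}


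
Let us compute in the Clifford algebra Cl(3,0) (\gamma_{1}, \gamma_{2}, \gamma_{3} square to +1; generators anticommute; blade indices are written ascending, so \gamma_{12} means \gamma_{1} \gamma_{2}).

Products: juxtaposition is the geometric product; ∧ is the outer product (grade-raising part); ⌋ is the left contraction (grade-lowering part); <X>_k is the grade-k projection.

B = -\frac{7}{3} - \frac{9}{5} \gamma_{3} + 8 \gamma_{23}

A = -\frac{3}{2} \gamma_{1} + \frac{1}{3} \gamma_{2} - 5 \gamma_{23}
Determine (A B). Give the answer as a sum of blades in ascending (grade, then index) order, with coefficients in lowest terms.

step 1: 40 + \frac{7}{2} \gamma_{1} + \frac{74}{9} \gamma_{2} + \frac{8}{3} \gamma_{3} + \frac{27}{10} \gamma_{13} + \frac{166}{15} \gamma_{23} - 12 \gamma_{123}
Answer: 40 + \frac{7}{2} \gamma_{1} + \frac{74}{9} \gamma_{2} + \frac{8}{3} \gamma_{3} + \frac{27}{10} \gamma_{13} + \frac{166}{15} \gamma_{23} - 12 \gamma_{123}


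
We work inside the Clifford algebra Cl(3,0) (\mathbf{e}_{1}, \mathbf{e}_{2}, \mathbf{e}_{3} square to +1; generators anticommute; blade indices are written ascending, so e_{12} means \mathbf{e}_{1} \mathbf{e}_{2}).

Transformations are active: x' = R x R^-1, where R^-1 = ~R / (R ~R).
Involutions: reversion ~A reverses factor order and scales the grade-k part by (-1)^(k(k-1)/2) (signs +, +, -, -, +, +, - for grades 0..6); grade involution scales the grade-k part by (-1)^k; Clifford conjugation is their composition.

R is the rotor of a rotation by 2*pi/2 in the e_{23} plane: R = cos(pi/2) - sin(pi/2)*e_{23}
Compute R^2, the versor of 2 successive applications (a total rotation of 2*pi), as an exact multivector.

The rotor phase is half the rotation angle and phases add under composition, so 2 steps in the e_{23} plane accumulate phase 2*(pi/2) = \pi: R^2 = cos(\pi) - sin(\pi)*e_{23}.
cos(\pi) = -1 and sin(\pi) = 0, so R^2 = -1. The total rotation 2*pi is 1 full turn, so every vector returns to itself, yet the rotor is -1, on the OTHER sheet of the double cover (an odd number of 2*pi turns).
Answer: -1


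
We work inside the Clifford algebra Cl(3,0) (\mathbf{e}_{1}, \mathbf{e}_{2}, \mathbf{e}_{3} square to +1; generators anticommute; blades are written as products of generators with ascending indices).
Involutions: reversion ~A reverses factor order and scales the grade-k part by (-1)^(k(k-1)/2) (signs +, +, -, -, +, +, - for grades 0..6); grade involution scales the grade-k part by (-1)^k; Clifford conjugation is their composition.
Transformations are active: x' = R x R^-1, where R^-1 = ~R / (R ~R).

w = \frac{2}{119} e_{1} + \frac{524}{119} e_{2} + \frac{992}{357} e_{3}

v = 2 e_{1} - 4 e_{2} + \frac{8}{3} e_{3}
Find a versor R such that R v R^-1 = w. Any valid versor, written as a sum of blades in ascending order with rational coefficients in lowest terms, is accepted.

R = v + w = \frac{240}{119} e_{1} + \frac{48}{119} e_{2} + \frac{648}{119} e_{3} works: the equal norms (\frac{244}{9}) guarantee its sandwich swaps v into w.
Answer: \frac{240}{119} e_{1} + \frac{48}{119} e_{2} + \frac{648}{119} e_{3}


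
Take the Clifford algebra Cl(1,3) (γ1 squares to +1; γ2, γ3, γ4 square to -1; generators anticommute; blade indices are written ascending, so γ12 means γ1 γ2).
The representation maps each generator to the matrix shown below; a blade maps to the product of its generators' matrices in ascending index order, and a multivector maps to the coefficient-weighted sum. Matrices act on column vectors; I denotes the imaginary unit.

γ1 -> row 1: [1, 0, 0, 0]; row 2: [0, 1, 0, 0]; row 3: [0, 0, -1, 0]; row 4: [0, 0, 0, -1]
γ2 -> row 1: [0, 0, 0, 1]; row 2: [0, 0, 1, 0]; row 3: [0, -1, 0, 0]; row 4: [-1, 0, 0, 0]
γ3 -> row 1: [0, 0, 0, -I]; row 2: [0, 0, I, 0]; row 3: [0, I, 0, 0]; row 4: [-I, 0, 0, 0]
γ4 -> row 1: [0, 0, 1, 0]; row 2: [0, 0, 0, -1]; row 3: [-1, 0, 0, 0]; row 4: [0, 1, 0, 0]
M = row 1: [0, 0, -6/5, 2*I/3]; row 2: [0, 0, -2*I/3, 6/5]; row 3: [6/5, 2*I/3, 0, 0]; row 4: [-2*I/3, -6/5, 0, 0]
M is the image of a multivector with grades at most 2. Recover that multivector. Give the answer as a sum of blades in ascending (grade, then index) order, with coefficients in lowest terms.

Method: the blade images are trace-orthogonal — tr(rho(e_A) rho(e_B)^-1) = 4 if A = B and 0 otherwise — and rho(e_A)^-1 = (e_A)^2 * rho(e_A) with (e_A)^2 = +1 or -1, so the coefficient of e_A in the preimage is (e_A)^2 * tr(M rho(e_A))/4.
Nonzero projections over blades of grade <= 2: γ4: (γ4)^2 = -1, tr(M rho(γ4)) = 24/5, coefficient -6/5; γ13: (γ13)^2 = +1, tr(M rho(γ13)) = -8/3, coefficient -2/3. Every other blade of grade <= 2 projects to 0.
Answer: -6/5*γ4 - 2/3*γ13


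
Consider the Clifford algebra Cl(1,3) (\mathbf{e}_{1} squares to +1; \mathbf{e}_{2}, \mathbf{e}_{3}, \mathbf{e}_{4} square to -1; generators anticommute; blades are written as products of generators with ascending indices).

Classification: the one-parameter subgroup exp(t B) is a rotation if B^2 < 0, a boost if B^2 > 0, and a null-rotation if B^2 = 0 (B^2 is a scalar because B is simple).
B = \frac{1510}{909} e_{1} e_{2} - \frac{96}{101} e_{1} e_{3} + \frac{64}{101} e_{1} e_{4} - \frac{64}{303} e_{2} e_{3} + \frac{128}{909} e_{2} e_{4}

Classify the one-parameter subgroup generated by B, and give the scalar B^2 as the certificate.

B^2 term by term: the squares give (\frac{1510}{909})^2*(e_{1} e_{2})^2 + (-\frac{96}{101})^2*(e_{1} e_{3})^2 + (\frac{64}{101})^2*(e_{1} e_{4})^2 + (-\frac{64}{303})^2*(e_{2} e_{3})^2 + (\frac{128}{909})^2*(e_{2} e_{4})^2 = \frac{2280100}{826281}*(+1) + \frac{9216}{10201}*(+1) + \frac{4096}{10201}*(+1) + \frac{4096}{91809}*(-1) + \frac{16384}{826281}*(-1) = 4 (each basis 2-blade squares to minus the product of its generators' squares); cross terms between blades sharing an index anticommute and cancel; the commuting (index-disjoint) pairs give grade-4 terms 2*c*c'*(blade product), which cancel blade by blade — e_{1} e_{2} e_{3} e_{4}: \frac{8192}{30603} - \frac{8192}{30603} = 0 — confirming B is simple. So B^2 = 4.
Answer: boost, certificate B^2 = 4. Check the certificate: B^2 = 4, and that sign is decisive whatever form B takes.


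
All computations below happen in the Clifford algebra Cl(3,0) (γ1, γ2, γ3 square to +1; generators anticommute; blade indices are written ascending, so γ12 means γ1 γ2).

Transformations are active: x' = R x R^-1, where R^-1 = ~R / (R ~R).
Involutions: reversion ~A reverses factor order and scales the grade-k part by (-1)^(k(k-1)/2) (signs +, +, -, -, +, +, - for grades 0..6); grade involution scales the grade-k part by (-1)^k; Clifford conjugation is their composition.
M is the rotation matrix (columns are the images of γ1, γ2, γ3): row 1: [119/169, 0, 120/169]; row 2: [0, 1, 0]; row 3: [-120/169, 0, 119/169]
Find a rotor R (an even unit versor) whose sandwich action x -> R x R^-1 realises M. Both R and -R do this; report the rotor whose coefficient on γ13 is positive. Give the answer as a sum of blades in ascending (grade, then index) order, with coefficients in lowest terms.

Method: write R = a + b12*γ12 + b13*γ13 + b23*γ23 with a^2 + b12^2 + b13^2 + b23^2 = 1 (so R^-1 = ~R). Expanding the columns R e_j ~R gives tr M = 4a^2 - 1 and, from the antisymmetric part, M21 - M12 = -4a*b12, M13 - M31 = 4a*b13, M32 - M23 = -4a*b23.
Here tr M = 407/169, so a^2 = (1 + tr M)/4 = 144/169 and a = ±12/13. Taking a = 12/13: M21 - M12 = 0, M13 - M31 = 240/169, M32 - M23 = 0, giving b12 = 0, b13 = 5/13, b23 = 0, i.e. R = 12/13 + 5/13*γ13.
Its γ13 coefficient is already positive.
Answer: 12/13 + 5/13*γ13. Recall the cover is two-to-one: with M of trace 407/169, both preimages act alike, and the stated γ13 sign chooses the sheet.


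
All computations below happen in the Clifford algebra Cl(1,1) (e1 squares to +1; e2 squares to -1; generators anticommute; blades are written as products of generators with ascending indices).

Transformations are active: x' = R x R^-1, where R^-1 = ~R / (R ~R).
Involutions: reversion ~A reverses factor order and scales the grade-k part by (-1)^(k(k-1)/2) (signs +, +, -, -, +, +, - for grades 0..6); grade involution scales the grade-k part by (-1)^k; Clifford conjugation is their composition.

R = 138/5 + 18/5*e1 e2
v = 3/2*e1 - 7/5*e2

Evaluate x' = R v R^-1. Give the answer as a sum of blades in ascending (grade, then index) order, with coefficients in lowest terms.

~R = 138/5 - 18/5*e1 e2, and R ~R = 3744/5, so R^-1 = ~R / (3744/5).
R v = 1161/25*e1 - 1101/25*e2
Answer: 5001/2600*e1 - 4801/2600*e2


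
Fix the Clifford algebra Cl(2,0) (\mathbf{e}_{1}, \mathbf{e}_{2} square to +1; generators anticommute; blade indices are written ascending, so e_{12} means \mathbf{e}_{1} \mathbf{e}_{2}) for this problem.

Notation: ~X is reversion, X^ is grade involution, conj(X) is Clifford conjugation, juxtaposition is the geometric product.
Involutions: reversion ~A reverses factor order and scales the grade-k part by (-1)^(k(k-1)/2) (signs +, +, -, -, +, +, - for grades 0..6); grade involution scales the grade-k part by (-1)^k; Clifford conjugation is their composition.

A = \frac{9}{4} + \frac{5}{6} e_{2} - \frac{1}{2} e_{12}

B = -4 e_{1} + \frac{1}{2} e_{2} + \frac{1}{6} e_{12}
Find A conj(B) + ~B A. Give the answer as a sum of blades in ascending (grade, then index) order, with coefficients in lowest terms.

first term: -\frac{1}{2} + \frac{169}{18} e_{1} + \frac{7}{8} e_{2} - \frac{89}{24} e_{12}
second term: \frac{1}{3} - \frac{80}{9} e_{1} + \frac{25}{8} e_{2} - \frac{89}{24} e_{12}
Answer: -\frac{1}{6} + \frac{1}{2} e_{1} + 4 e_{2} - \frac{89}{12} e_{12}


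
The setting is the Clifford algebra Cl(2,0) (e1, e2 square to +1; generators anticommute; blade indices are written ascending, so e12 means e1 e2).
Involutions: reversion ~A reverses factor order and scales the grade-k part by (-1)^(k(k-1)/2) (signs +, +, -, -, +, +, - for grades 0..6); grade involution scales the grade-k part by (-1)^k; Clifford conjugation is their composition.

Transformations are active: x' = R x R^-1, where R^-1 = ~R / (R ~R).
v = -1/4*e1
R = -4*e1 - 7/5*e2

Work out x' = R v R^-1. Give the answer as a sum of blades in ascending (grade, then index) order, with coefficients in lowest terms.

~R = -4*e1 - 7/5*e2, and R ~R = 449/25, so R^-1 = ~R / (449/25).
R v = 1 - 7/20*e12
Answer: -351/1796*e1 - 70/449*e2


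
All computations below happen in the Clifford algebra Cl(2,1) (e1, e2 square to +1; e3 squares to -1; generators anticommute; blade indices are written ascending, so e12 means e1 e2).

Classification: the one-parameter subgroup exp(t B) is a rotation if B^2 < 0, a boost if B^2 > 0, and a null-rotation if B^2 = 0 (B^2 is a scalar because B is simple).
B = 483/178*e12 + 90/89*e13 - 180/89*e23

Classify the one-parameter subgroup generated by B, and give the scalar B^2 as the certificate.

B^2 term by term: the squares give (483/178)^2*(e12)^2 + (90/89)^2*(e13)^2 + (-180/89)^2*(e23)^2 = 233289/31684*(-1) + 8100/7921*(+1) + 32400/7921*(+1) = -9/4 (each basis 2-blade squares to minus the product of its generators' squares); cross terms between blades sharing an index anticommute and cancel. So B^2 = -9/4.
Answer: rotation, certificate B^2 = -9/4. Check the certificate: B^2 = -9/4, and that sign is decisive whatever form B takes.


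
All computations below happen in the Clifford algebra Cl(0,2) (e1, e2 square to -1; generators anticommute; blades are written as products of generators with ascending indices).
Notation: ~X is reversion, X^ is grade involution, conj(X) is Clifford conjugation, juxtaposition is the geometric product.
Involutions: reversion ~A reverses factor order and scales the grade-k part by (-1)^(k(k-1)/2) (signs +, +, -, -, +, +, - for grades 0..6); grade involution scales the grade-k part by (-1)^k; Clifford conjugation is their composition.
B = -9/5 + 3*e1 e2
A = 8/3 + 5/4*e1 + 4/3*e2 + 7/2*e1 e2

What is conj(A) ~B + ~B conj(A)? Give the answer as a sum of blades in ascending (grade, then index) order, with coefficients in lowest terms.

first term: -153/10 + 25/4*e1 - 27/20*e2 - 17/10*e1 e2
second term: -153/10 - 7/4*e1 + 123/20*e2 - 17/10*e1 e2
Answer: -153/5 + 9/2*e1 + 24/5*e2 - 17/5*e1 e2


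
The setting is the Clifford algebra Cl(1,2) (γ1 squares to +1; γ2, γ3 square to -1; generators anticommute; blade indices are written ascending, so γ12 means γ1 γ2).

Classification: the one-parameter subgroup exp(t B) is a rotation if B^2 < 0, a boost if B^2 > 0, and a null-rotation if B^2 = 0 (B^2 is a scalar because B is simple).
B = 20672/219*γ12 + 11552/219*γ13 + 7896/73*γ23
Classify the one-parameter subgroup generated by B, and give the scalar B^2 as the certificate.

B^2 term by term: the squares give (20672/219)^2*(γ12)^2 + (11552/219)^2*(γ13)^2 + (7896/73)^2*(γ23)^2 = 427331584/47961*(+1) + 133448704/47961*(+1) + 62346816/5329*(-1) = -64/9 (each basis 2-blade squares to minus the product of its generators' squares); cross terms between blades sharing an index anticommute and cancel. So B^2 = -64/9.
Answer: rotation, certificate B^2 = -64/9. The scalar -64/9 is the complete invariant here: its sign names the subgroup type.


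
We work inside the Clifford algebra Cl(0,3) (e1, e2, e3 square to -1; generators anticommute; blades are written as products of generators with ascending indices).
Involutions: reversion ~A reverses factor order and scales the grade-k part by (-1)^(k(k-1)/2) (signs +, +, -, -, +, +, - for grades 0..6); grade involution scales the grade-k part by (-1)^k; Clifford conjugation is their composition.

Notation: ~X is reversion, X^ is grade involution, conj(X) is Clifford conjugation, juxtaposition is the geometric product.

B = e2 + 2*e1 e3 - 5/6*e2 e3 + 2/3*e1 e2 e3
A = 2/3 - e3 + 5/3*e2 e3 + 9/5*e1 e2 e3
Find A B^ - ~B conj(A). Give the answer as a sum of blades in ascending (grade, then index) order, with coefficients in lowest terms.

first term: 17/90 + 11/18*e1 + 113/30*e2 - 5/3*e3 - 4*e1 e2 - 7/15*e1 e3 - 14/9*e2 e3 - 4/9*e1 e2 e3
second term: 17/90 - 11/18*e1 - 113/30*e2 + 5/3*e3 + 4*e1 e2 + 7/15*e1 e3 + 14/9*e2 e3 - 4/9*e1 e2 e3
Answer: 11/9*e1 + 113/15*e2 - 10/3*e3 - 8*e1 e2 - 14/15*e1 e3 - 28/9*e2 e3


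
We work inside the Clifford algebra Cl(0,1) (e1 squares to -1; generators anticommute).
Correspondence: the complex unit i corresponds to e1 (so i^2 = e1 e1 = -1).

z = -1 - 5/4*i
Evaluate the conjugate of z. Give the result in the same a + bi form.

In blades: z = -1 - 5/4*e1.
Conjugation here is Clifford conjugation: the scalar is fixed and the grade-1 and grade-2 blades all flip sign, giving -1 + 5/4*e1; translating back:
Answer: -1 + 5/4*i


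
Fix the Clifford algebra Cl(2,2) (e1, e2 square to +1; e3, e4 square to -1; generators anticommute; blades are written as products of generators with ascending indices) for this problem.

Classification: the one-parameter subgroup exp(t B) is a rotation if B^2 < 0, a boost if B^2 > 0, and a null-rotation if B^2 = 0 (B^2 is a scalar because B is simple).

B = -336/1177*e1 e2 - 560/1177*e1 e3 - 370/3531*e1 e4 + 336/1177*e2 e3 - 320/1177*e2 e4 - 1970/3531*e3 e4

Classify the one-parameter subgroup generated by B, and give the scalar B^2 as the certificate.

B^2 term by term: the squares give (-336/1177)^2*(e1 e2)^2 + (-560/1177)^2*(e1 e3)^2 + (-370/3531)^2*(e1 e4)^2 + (336/1177)^2*(e2 e3)^2 + (-320/1177)^2*(e2 e4)^2 + (-1970/3531)^2*(e3 e4)^2 = 112896/1385329*(-1) + 313600/1385329*(+1) + 136900/12467961*(+1) + 112896/1385329*(+1) + 102400/1385329*(+1) + 3880900/12467961*(-1) = 0 (each basis 2-blade squares to minus the product of its generators' squares); cross terms between blades sharing an index anticommute and cancel; the commuting (index-disjoint) pairs give grade-4 terms 2*c*c'*(blade product), which cancel blade by blade — e1 e2 e3 e4: 441280/1385329 - 358400/1385329 - 82880/1385329 = 0 — confirming B is simple. So B^2 = 0.
Answer: null-rotation, certificate B^2 = 0. Why this suffices: the scalar 0 survives any versor conjugation, so its sign alone determines the class however B is presented.


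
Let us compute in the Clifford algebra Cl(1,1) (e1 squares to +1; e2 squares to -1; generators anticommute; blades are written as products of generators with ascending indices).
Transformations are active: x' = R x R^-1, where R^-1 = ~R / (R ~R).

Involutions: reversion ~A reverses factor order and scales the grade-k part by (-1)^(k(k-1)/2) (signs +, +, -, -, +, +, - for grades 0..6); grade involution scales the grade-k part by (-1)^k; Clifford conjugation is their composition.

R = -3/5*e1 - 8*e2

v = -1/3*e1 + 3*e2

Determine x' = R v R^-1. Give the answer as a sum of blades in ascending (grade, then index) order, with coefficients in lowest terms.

~R = -3/5*e1 - 8*e2, and R ~R = -1591/25, so R^-1 = ~R / (-1591/25).
R v = 121/5 - 67/15*e1 e2
Answer: 3769/4773*e1 + 4907/1591*e2


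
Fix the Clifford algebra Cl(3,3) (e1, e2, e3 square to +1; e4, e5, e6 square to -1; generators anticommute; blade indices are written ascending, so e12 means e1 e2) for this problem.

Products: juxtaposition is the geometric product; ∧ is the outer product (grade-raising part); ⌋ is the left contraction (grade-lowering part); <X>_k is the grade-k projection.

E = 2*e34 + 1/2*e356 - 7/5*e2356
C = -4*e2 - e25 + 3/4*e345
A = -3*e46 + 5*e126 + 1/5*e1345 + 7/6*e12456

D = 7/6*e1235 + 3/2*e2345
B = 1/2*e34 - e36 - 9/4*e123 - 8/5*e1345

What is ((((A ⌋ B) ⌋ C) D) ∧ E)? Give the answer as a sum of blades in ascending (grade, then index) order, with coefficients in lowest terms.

step 1: -8/25
step 2: 32/25*e2 + 8/25*e25 - 6/25*e345
step 3: -9/25*e2 - 28/75*e13 + 12/25*e34 + 7/25*e124 - 112/75*e135 + 48/25*e345
step 4: -18/25*e234 - 9/50*e2356 - 7/50*e123456
Answer: -18/25*e234 - 9/50*e2356 - 7/50*e123456


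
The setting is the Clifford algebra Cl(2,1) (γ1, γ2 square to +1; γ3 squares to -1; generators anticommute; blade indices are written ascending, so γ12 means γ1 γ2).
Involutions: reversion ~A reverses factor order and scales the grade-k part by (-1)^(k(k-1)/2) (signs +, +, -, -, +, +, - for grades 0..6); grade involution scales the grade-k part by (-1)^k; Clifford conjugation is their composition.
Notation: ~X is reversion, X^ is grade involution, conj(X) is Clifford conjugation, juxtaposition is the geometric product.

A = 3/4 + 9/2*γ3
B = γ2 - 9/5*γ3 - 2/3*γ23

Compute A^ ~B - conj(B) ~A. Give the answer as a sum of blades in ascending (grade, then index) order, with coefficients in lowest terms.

first term: -81/10 - 9/4*γ2 - 27/20*γ3 + 5*γ23
second term: -81/10 - 15/4*γ2 + 27/20*γ3 - 4*γ23
Answer: 3/2*γ2 - 27/10*γ3 + 9*γ23


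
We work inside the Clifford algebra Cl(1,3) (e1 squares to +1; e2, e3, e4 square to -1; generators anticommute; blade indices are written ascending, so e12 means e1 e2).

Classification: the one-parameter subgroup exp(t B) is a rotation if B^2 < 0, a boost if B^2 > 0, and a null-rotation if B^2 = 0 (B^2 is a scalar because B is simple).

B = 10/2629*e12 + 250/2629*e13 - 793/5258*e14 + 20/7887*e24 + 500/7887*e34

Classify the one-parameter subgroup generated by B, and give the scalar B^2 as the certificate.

B^2 term by term: the squares give (10/2629)^2*(e12)^2 + (250/2629)^2*(e13)^2 + (-793/5258)^2*(e14)^2 + (20/7887)^2*(e24)^2 + (500/7887)^2*(e34)^2 = 100/6911641*(+1) + 62500/6911641*(+1) + 628849/27646564*(+1) + 400/62204769*(-1) + 250000/62204769*(-1) = 1/36 (each basis 2-blade squares to minus the product of its generators' squares); cross terms between blades sharing an index anticommute and cancel; the commuting (index-disjoint) pairs give grade-4 terms 2*c*c'*(blade product), which cancel blade by blade — e1234: 10000/20734923 - 10000/20734923 = 0 — confirming B is simple. So B^2 = 1/36.
Answer: boost, certificate B^2 = 1/36. Note: conjugating B changes its blade decomposition but never the scalar B^2 = 1/36, whose sign settles the classification.


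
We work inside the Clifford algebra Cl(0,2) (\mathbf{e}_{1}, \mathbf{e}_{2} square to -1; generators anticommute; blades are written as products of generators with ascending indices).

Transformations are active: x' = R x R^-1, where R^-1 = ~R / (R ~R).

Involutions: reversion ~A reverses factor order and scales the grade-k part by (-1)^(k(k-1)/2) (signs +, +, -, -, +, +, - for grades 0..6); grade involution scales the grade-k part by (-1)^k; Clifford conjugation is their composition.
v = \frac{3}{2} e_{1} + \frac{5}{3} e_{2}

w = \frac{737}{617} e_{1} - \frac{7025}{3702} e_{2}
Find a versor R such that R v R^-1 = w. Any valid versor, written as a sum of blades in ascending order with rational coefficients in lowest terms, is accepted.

Equal squares first: v^2 = w^2 = -\frac{181}{36}. Then v + w = \frac{3325}{1234} e_{1} - \frac{285}{1234} e_{2} is a versor taking v to w, provided it is invertible.
Answer: \frac{3325}{1234} e_{1} - \frac{285}{1234} e_{2}


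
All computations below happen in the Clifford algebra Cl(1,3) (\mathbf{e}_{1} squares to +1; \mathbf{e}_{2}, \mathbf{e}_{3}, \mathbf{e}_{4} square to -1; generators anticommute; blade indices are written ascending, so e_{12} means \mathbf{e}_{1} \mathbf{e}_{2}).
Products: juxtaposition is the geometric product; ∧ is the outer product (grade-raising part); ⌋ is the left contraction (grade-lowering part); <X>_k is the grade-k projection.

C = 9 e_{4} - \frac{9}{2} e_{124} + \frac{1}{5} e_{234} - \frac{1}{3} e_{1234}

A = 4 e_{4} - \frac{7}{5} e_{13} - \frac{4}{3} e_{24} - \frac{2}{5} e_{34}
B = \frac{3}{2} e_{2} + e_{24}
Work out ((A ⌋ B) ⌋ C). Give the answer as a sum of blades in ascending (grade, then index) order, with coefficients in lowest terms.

step 1: \frac{4}{3} + 4 e_{2}
step 2: 12 e_{4} - 18 e_{14} - \frac{4}{5} e_{34} - 6 e_{124} - \frac{4}{3} e_{134} + \frac{4}{15} e_{234} - \frac{4}{9} e_{1234}
Answer: 12 e_{4} - 18 e_{14} - \frac{4}{5} e_{34} - 6 e_{124} - \frac{4}{3} e_{134} + \frac{4}{15} e_{234} - \frac{4}{9} e_{1234}


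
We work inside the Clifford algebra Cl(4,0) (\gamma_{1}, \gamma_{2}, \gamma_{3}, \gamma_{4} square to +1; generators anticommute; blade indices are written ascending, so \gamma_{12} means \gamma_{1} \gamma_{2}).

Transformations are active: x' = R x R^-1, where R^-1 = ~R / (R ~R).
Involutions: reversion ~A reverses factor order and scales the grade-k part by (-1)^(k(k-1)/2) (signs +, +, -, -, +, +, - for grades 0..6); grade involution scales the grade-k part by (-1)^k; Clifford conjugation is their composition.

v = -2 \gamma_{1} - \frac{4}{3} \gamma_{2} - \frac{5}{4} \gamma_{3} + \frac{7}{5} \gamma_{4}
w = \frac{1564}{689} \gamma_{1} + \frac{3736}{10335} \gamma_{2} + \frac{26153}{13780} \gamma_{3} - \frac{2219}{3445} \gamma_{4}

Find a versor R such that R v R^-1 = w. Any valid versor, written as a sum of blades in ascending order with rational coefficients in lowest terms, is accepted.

A norm check does it: q(v) = q(w) = \frac{33481}{3600}, hence R = v + w = \frac{186}{689} \gamma_{1} - \frac{3348}{3445} \gamma_{2} + \frac{2232}{3445} \gamma_{3} + \frac{2604}{3445} \gamma_{4} realises the map — parallel part kept, (v - w)/2 negated, v carried to w.
Answer: \frac{186}{689} \gamma_{1} - \frac{3348}{3445} \gamma_{2} + \frac{2232}{3445} \gamma_{3} + \frac{2604}{3445} \gamma_{4}


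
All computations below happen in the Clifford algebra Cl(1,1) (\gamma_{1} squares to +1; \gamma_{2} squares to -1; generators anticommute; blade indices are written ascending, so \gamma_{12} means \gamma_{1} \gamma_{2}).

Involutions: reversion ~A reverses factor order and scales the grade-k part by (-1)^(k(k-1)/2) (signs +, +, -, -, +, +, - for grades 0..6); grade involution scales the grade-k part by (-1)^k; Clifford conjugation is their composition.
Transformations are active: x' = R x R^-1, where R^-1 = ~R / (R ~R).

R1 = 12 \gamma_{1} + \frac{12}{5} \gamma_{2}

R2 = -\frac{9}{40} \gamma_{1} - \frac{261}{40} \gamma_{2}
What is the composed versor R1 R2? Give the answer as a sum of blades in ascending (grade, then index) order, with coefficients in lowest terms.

Distribute over the terms of R1 (each basis-blade product reordered to ascending indices, repeated generators contracted through their squares):
(12 \gamma_{1}) R2 = -\frac{27}{10} - \frac{783}{10} \gamma_{12}
(\frac{12}{5} \gamma_{2}) R2 = \frac{783}{50} + \frac{27}{50} \gamma_{12}
Summing the partial products and collecting blades:
Answer: \frac{324}{25} - \frac{1944}{25} \gamma_{12}


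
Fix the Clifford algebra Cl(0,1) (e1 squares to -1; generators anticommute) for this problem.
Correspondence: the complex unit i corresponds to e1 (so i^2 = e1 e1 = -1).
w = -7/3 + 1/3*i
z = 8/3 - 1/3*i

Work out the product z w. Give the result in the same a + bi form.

In blades: z = 8/3 - 1/3*e1, w = -7/3 + 1/3*e1.
Distribute z over w term by term (generator squares from the signature, products reordered to ascending indices): (8/3)*w = -56/9 + 8/9*e1; (-1/3*e1)*w = 1/9 + 7/9*e1.
Sum: -55/9 + 5/3*e1; translating back through the correspondence:
Answer: -55/9 + 5/3*i


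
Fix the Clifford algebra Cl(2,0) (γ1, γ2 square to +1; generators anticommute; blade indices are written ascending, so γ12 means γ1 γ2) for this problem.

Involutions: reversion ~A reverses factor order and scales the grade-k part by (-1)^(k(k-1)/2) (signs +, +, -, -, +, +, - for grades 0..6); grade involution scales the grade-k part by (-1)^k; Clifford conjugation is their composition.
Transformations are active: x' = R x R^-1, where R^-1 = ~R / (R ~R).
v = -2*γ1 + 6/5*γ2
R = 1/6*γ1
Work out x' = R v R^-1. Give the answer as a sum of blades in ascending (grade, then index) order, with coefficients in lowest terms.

~R = 1/6*γ1, and R ~R = 1/36, so R^-1 = ~R / (1/36).
R v = -1/3 + 1/5*γ12
Answer: -2*γ1 - 6/5*γ2


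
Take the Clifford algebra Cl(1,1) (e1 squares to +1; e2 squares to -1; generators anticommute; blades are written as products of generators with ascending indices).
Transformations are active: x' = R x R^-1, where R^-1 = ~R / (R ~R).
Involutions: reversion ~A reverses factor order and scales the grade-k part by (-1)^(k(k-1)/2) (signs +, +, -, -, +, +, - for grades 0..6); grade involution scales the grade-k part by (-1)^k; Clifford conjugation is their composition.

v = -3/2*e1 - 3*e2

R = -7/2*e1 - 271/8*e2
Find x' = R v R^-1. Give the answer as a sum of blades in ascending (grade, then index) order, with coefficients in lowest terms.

~R = -7/2*e1 - 271/8*e2, and R ~R = -72657/64, so R^-1 = ~R / (-72657/64).
R v = -771/8 - 645/16*e1 e2
Answer: 43873/48438*e1 - 66637/24219*e2


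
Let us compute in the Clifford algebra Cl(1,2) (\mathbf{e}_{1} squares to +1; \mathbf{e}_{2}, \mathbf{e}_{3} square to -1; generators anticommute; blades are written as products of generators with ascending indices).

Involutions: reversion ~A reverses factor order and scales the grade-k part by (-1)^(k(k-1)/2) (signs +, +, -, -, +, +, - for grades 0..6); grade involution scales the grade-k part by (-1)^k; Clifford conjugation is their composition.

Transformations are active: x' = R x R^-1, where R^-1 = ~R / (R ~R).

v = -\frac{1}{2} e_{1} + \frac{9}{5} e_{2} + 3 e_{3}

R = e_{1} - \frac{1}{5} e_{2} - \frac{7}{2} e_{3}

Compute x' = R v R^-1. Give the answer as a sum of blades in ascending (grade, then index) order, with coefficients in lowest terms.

~R = e_{1} - \frac{1}{5} e_{2} - \frac{7}{2} e_{3}, and R ~R = -\frac{1129}{100}, so R^-1 = ~R / (-\frac{1129}{100}).
R v = \frac{259}{25} + \frac{17}{10} e_{1} e_{2} + \frac{5}{4} e_{1} e_{3} + \frac{57}{10} e_{2} e_{3}
Answer: -\frac{3015}{2258} e_{1} - \frac{8089}{5645} e_{2} + \frac{3865}{1129} e_{3}


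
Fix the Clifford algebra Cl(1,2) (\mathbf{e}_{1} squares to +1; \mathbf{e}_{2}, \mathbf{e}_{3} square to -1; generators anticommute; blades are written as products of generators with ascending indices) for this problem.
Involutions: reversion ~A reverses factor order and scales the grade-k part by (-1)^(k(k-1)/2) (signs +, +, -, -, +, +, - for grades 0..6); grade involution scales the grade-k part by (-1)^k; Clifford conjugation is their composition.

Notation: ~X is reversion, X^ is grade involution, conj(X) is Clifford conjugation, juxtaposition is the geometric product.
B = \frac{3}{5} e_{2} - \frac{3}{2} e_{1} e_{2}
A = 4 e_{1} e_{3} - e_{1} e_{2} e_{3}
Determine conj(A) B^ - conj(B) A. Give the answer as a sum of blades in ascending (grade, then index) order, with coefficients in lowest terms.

first term: \frac{3}{2} e_{3} + \frac{3}{5} e_{1} e_{3} + 6 e_{2} e_{3} - \frac{12}{5} e_{1} e_{2} e_{3}
second term: -\frac{3}{2} e_{3} + \frac{3}{5} e_{1} e_{3} - 6 e_{2} e_{3} + \frac{12}{5} e_{1} e_{2} e_{3}
Answer: 3 e_{3} + 12 e_{2} e_{3} - \frac{24}{5} e_{1} e_{2} e_{3}


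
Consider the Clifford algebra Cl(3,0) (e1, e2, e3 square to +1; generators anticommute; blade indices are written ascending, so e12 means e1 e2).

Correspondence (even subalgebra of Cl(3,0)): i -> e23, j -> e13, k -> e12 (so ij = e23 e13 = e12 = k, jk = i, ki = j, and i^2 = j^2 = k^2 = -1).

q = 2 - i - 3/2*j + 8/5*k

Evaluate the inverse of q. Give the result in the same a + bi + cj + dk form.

In blades: q = 2 + 8/5*e12 - 3/2*e13 - e23.
With qbar = 2 - 8/5*e12 + 3/2*e13 + e23 (scalar fixed, mapped units negated), q qbar = 981/100 (the sum of squared coefficients), so q^-1 = qbar / (981/100) = 200/981 - 160/981*e12 + 50/327*e13 + 100/981*e23; translating back:
Answer: 200/981 + 100/981*i + 50/327*j - 160/981*k


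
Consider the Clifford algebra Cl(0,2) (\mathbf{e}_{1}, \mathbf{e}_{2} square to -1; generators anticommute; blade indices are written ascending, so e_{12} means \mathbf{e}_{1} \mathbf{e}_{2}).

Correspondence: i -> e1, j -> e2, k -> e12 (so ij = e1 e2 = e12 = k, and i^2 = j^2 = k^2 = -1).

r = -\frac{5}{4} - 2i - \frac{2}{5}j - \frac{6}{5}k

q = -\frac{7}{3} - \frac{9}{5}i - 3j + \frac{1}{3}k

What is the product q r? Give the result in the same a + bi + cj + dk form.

In blades: q = -\frac{7}{3} - \frac{9}{5} e_{1} - 3 e_{2} + \frac{1}{3} e_{12}, r = -\frac{5}{4} - 2 e_{1} - \frac{2}{5} e_{2} - \frac{6}{5} e_{12}.
Distribute q over r term by term (generator squares from the signature, products reordered to ascending indices): (-\frac{7}{3})*r = \frac{35}{12} + \frac{14}{3} e_{1} + \frac{14}{15} e_{2} + \frac{14}{5} e_{12}; (-\frac{9}{5} e_{1})*r = -\frac{18}{5} + \frac{9}{4} e_{1} - \frac{54}{25} e_{2} + \frac{18}{25} e_{12}; (-3 e_{2})*r = -\frac{6}{5} + \frac{18}{5} e_{1} + \frac{15}{4} e_{2} - 6 e_{12}; (\frac{1}{3} e_{12})*r = \frac{2}{5} + \frac{2}{15} e_{1} - \frac{2}{3} e_{2} - \frac{5}{12} e_{12}.
Sum: -\frac{89}{60} + \frac{213}{20} e_{1} + \frac{557}{300} e_{2} - \frac{869}{300} e_{12}; translating back through the correspondence:
Answer: -\frac{89}{60} + \frac{213}{20}i + \frac{557}{300}j - \frac{869}{300}k


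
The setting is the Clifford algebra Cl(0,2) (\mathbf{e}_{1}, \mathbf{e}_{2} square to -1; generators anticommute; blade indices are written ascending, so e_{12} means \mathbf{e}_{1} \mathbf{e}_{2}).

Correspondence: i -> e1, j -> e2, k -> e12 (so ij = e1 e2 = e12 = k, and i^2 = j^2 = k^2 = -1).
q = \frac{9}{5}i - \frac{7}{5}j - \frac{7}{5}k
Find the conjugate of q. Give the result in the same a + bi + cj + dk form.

In blades: q = \frac{9}{5} e_{1} - \frac{7}{5} e_{2} - \frac{7}{5} e_{12}.
Conjugation here is Clifford conjugation: the scalar is fixed and the grade-1 and grade-2 blades all flip sign, giving -\frac{9}{5} e_{1} + \frac{7}{5} e_{2} + \frac{7}{5} e_{12}; translating back:
Answer: -\frac{9}{5}i + \frac{7}{5}j + \frac{7}{5}k


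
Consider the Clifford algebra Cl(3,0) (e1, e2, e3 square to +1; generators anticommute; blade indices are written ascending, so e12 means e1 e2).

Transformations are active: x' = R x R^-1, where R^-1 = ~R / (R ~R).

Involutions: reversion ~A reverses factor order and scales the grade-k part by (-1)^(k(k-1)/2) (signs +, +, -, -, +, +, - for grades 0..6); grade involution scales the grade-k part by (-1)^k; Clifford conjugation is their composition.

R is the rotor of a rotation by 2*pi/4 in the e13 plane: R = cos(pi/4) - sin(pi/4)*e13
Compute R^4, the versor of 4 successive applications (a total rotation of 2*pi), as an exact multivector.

Because a rotor carries half the rotation angle, composing 4 copies of this e13-plane rotor multiplies the phase: 4*(pi/4) = pi, hence R^4 = cos(pi) - sin(pi)*e13.
cos(pi) = -1 and sin(pi) = 0, so R^4 = -1. The total rotation 2*pi is 1 full turn, so every vector returns to itself, yet the rotor is -1, on the OTHER sheet of the double cover (an odd number of 2*pi turns).
Answer: -1
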